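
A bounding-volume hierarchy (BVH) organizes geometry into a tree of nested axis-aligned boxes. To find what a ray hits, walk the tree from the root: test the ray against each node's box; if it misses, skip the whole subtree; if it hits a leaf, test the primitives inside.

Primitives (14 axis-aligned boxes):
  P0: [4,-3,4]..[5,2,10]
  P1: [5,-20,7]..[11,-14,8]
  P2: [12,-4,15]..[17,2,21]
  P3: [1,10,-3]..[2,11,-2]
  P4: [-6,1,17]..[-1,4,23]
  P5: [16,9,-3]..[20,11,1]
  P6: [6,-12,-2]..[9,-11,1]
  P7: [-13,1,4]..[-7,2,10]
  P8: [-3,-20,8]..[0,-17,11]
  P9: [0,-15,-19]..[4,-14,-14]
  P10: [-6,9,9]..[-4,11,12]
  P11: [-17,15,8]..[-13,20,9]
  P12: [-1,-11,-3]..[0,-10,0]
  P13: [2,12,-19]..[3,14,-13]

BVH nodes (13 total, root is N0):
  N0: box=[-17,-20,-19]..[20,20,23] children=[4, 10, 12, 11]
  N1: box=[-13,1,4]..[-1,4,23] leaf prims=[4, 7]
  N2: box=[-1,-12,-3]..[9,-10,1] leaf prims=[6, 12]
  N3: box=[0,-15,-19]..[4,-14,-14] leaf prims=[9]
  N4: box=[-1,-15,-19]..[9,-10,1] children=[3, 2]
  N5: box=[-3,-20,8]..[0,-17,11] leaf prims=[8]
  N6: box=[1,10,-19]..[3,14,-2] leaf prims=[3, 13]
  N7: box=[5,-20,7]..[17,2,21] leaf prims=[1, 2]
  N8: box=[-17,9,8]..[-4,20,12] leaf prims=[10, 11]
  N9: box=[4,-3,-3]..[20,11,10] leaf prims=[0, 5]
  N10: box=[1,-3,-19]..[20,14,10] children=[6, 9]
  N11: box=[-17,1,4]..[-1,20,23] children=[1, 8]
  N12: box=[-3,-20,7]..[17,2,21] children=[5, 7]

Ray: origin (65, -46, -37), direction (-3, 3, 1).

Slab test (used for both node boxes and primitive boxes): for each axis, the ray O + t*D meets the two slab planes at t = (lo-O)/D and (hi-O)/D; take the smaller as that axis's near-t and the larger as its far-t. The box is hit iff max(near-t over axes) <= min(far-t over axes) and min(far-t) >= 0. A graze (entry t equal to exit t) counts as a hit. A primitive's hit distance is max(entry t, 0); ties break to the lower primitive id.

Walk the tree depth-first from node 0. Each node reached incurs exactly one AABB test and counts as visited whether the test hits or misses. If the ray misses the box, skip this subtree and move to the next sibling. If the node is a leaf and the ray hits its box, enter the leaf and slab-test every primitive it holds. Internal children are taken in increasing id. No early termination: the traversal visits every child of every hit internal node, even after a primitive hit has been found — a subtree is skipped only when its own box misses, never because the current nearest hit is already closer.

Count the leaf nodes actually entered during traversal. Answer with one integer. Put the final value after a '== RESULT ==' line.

Walk:
N0 x:[15,82/3] y:[26/3,22] z:[18,60] -> hit [18,22], descend [4, 10, 11, 12]
  N4 x:[56/3,22] y:[31/3,12] z:[18,38] -> miss, prune
  N10 x:[15,64/3] y:[43/3,20] z:[18,47] -> hit [18,20], descend [6, 9]
    N6 x:[62/3,64/3] y:[56/3,20] z:[18,35] -> miss, prune
    N9 x:[15,61/3] y:[43/3,19] z:[34,47] -> miss, prune
  N11 x:[22,82/3] y:[47/3,22] z:[41,60] -> miss, prune
  N12 x:[16,68/3] y:[26/3,16] z:[44,58] -> miss, prune

7 AABB tests over nodes [0, 4, 10, 6, 9, 11, 12]; 0 leaves entered; closest miss.

== RESULT ==
0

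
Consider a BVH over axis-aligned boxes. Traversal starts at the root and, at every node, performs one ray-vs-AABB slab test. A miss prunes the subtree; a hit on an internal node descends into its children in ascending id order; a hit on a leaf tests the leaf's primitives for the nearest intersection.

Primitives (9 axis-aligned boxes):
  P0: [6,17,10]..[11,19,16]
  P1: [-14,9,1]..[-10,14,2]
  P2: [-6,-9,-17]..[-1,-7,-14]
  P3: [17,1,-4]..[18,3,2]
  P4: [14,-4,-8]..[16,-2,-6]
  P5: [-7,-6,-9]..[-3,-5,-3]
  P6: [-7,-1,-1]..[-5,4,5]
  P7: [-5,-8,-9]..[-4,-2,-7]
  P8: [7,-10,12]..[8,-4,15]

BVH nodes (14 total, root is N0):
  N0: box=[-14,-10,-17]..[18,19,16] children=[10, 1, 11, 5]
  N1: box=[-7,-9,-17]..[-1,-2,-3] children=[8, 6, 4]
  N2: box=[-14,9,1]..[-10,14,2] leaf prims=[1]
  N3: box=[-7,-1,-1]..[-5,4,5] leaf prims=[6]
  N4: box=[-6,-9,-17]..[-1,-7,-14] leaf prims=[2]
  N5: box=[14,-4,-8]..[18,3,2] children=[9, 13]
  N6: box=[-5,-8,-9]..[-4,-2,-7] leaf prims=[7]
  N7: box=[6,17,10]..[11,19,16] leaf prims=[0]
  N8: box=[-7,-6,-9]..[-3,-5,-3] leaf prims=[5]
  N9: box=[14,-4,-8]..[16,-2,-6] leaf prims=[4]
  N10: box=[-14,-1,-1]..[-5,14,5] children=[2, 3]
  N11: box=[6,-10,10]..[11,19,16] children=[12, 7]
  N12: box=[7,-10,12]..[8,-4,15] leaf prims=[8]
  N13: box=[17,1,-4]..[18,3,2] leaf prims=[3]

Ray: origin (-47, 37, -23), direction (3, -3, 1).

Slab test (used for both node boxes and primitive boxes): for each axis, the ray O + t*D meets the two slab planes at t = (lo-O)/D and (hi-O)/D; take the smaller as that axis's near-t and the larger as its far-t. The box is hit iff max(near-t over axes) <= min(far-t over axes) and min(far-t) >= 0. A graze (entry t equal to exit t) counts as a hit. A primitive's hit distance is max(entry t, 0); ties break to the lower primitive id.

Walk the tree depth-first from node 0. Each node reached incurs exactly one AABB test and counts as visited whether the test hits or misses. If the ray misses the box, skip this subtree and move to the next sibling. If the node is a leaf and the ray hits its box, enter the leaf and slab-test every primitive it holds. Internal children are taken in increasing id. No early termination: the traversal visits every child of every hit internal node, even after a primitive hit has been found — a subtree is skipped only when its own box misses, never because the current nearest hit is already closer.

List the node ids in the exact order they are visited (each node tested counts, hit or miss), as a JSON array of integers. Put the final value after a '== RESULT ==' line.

Walk:
N0 x:[11,65/3] y:[6,47/3] z:[6,39] -> hit [11,47/3], descend [1, 5, 10, 11]
  N1 x:[40/3,46/3] y:[13,46/3] z:[6,20] -> hit [40/3,46/3], descend [4, 6, 8]
    N4 x:[41/3,46/3] y:[44/3,46/3] z:[6,9] -> miss, prune
    N6 x:[14,43/3] y:[13,15] z:[14,16] -> hit [14,43/3] leaf, test {P7@t=14}
    N8 x:[40/3,44/3] y:[14,43/3] z:[14,20] -> hit [14,43/3] leaf, test {P5@t=14}
  N5 x:[61/3,65/3] y:[34/3,41/3] z:[15,25] -> miss, prune
  N10 x:[11,14] y:[23/3,38/3] z:[22,28] -> miss, prune
  N11 x:[53/3,58/3] y:[6,47/3] z:[33,39] -> miss, prune

Visited [0, 1, 4, 6, 8, 5, 10, 11]. Tests: 8 box, 2 leaf. Nearest: P5.

== RESULT ==
[0, 1, 4, 6, 8, 5, 10, 11]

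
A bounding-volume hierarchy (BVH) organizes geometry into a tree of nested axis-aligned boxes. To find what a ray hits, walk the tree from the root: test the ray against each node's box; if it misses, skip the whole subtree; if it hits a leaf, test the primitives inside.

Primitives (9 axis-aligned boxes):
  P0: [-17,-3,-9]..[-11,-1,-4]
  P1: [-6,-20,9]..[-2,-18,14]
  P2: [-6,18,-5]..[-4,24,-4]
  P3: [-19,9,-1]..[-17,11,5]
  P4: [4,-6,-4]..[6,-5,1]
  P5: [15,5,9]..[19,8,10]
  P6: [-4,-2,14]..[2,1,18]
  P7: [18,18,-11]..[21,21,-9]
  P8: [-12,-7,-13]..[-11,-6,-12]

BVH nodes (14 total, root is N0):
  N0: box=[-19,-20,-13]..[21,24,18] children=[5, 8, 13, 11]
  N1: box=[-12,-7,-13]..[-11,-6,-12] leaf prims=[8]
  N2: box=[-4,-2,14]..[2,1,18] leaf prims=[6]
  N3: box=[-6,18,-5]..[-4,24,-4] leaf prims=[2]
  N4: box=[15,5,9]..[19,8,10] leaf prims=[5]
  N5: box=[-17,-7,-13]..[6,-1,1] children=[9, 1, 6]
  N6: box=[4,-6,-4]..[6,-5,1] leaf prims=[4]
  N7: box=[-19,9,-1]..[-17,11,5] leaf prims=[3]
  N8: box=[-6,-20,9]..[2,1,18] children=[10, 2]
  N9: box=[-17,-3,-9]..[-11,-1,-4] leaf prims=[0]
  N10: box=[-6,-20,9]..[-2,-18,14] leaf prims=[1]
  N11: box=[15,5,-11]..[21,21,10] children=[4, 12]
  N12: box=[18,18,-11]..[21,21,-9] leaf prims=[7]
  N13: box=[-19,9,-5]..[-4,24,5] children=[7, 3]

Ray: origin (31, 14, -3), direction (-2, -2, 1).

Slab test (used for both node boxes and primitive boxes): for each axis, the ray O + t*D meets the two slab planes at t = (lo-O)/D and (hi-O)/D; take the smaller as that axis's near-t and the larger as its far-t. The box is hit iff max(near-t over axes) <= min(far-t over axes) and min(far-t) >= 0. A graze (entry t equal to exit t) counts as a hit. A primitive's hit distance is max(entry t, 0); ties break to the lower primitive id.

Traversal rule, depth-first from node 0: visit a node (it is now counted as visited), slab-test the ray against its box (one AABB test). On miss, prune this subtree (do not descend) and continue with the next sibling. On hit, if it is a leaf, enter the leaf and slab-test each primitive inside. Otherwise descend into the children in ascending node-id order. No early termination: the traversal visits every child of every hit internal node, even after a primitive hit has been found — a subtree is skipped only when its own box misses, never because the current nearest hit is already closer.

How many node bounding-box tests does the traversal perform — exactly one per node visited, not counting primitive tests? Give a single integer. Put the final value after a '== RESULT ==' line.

Traverse from the root:
N0 x:[5,25] y:[-5,17] z:[-10,21] -> hit [5,17], descend [5, 8, 11, 13]
  N5 x:[25/2,24] y:[15/2,21/2] z:[-10,4] -> miss, prune
  N8 x:[29/2,37/2] y:[13/2,17] z:[12,21] -> hit [29/2,17], descend [2, 10]
    N2 x:[29/2,35/2] y:[13/2,8] z:[17,21] -> miss, prune
    N10 x:[33/2,37/2] y:[16,17] z:[12,17] -> hit [33/2,17] leaf, test {P1@t=33/2}
  N11 x:[5,8] y:[-7/2,9/2] z:[-8,13] -> miss, prune
  N13 x:[35/2,25] y:[-5,5/2] z:[-2,8] -> miss, prune

Visited [0, 5, 8, 2, 10, 11, 13]. Tests: 7 box, 1 leaf. Nearest: P1.

== RESULT ==
7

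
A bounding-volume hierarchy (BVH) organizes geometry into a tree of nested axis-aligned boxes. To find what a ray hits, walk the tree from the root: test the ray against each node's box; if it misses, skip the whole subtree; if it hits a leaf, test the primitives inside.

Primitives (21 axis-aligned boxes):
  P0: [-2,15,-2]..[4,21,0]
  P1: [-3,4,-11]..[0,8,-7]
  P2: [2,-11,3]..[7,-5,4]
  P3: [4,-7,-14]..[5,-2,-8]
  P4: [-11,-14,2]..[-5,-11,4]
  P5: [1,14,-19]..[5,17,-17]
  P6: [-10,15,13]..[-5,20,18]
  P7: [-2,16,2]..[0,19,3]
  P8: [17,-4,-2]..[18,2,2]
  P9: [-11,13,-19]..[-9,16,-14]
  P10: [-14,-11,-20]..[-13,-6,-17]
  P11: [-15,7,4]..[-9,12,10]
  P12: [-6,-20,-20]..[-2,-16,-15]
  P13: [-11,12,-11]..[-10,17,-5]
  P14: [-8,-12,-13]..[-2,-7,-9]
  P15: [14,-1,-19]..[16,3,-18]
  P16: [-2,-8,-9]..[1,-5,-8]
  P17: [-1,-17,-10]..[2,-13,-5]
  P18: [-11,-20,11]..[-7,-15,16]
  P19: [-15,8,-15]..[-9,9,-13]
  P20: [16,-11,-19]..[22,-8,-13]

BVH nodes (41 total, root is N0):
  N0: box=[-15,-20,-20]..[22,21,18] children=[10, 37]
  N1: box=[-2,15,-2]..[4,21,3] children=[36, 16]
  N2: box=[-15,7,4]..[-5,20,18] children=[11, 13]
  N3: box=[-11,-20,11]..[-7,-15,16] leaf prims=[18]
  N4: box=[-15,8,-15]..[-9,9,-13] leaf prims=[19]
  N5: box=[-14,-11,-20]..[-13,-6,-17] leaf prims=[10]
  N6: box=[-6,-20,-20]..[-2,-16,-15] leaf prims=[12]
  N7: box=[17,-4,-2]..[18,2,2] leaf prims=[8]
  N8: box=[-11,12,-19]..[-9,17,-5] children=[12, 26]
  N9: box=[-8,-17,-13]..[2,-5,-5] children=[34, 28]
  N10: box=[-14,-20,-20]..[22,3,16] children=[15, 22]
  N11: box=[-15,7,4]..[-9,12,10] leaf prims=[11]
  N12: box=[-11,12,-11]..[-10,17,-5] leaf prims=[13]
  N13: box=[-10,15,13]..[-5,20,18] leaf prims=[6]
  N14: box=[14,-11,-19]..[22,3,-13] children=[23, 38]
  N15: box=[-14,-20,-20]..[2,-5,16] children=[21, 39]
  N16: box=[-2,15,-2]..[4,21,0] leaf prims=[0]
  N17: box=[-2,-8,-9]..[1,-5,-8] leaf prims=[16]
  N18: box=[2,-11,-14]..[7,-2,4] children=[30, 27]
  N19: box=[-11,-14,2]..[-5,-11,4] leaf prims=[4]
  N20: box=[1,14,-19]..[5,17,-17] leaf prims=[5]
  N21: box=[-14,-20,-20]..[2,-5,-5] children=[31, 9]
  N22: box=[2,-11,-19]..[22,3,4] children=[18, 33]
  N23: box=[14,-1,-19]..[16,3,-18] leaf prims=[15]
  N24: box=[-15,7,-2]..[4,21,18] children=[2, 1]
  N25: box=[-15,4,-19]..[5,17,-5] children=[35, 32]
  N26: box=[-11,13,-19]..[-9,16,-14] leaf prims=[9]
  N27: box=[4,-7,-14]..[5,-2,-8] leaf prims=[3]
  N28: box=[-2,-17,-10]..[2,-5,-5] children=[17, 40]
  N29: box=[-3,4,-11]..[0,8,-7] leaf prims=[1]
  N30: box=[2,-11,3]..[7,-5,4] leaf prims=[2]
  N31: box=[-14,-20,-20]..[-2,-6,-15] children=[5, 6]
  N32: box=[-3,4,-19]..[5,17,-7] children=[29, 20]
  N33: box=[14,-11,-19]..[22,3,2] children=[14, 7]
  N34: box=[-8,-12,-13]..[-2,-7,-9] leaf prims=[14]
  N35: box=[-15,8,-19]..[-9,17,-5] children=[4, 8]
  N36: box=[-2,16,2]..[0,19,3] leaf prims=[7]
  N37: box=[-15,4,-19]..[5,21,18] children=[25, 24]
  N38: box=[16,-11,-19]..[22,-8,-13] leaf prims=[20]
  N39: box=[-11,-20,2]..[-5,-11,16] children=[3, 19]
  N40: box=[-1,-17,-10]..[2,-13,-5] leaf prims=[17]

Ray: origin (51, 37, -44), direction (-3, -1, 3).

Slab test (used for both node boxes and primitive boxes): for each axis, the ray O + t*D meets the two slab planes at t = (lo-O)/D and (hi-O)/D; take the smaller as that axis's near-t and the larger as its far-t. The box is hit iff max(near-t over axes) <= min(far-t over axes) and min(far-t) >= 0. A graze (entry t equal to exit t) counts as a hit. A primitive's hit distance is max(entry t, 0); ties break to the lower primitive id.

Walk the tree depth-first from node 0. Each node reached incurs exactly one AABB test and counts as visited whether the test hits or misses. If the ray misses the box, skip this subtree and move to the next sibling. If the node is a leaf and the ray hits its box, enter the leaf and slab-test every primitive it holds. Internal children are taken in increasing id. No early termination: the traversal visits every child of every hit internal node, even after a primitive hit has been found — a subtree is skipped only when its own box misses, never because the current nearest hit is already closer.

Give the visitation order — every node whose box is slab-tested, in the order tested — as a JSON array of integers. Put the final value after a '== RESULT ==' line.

Walk:
N0 x:[29/3,22] y:[16,57] z:[8,62/3] -> hit [16,62/3], descend [10, 37]
  N10 x:[29/3,65/3] y:[34,57] z:[8,20] -> miss, prune
  N37 x:[46/3,22] y:[16,33] z:[25/3,62/3] -> hit [16,62/3], descend [24, 25]
    N24 x:[47/3,22] y:[16,30] z:[14,62/3] -> hit [16,62/3], descend [1, 2]
      N1 x:[47/3,53/3] y:[16,22] z:[14,47/3] -> miss, prune
      N2 x:[56/3,22] y:[17,30] z:[16,62/3] -> hit [56/3,62/3], descend [11, 13]
        N11 x:[20,22] y:[25,30] z:[16,18] -> miss, prune
        N13 x:[56/3,61/3] y:[17,22] z:[19,62/3] -> hit [19,61/3] leaf, test {P6@t=19}
    N25 x:[46/3,22] y:[20,33] z:[25/3,13] -> miss, prune

Summary -> nodes [0, 10, 37, 24, 1, 2, 11, 13, 25]; box-tests=9; leaf-entries=1; first=P6

== RESULT ==
[0, 10, 37, 24, 1, 2, 11, 13, 25]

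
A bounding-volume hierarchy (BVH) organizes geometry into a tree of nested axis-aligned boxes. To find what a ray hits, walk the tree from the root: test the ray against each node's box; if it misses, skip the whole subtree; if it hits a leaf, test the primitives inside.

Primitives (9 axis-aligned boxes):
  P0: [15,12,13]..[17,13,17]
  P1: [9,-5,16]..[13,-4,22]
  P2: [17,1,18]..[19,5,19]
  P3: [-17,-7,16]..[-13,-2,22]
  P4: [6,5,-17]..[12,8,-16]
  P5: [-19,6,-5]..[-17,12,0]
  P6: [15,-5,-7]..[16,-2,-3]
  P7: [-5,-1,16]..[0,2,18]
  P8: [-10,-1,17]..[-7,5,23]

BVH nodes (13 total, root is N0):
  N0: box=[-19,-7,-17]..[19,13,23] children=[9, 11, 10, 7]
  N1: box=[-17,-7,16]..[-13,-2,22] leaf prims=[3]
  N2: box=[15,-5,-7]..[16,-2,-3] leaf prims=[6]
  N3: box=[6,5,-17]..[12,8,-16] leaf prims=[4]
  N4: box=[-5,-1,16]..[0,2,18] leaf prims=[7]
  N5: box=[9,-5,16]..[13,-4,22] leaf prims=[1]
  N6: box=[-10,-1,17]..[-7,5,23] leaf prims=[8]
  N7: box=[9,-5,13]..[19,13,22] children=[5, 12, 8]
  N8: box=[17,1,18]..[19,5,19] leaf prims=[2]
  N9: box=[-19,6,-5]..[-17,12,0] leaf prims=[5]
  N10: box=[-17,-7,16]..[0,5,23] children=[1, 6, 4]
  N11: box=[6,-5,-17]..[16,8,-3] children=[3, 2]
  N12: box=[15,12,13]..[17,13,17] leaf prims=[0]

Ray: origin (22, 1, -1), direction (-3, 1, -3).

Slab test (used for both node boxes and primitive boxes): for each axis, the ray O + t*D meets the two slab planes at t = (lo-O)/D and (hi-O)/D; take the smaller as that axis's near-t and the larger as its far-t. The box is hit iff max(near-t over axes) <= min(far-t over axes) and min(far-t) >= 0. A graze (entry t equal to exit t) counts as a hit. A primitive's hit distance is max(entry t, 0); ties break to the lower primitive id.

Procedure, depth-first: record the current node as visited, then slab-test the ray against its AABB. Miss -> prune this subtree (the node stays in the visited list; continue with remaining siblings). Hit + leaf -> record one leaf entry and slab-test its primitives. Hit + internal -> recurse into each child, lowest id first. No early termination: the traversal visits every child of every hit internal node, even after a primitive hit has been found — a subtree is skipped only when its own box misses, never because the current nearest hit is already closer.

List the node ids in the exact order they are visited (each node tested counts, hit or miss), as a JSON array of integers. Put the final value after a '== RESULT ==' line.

Walk:
N0 x:[1,41/3] y:[-8,12] z:[-8,16/3] -> hit [1,16/3], descend [7, 9, 10, 11]
  N7 x:[1,13/3] y:[-6,12] z:[-23/3,-14/3] -> miss, prune
  N9 x:[13,41/3] y:[5,11] z:[-1/3,4/3] -> miss, prune
  N10 x:[22/3,13] y:[-8,4] z:[-8,-17/3] -> miss, prune
  N11 x:[2,16/3] y:[-6,7] z:[2/3,16/3] -> hit [2,16/3], descend [2, 3]
    N2 x:[2,7/3] y:[-6,-3] z:[2/3,2] -> miss, prune
    N3 x:[10/3,16/3] y:[4,7] z:[5,16/3] -> hit [5,16/3] leaf, test {P4@t=5}

order=[0, 7, 9, 10, 11, 2, 3]  |boxes|=7  |leaves|=1  hit=P4

== RESULT ==
[0, 7, 9, 10, 11, 2, 3]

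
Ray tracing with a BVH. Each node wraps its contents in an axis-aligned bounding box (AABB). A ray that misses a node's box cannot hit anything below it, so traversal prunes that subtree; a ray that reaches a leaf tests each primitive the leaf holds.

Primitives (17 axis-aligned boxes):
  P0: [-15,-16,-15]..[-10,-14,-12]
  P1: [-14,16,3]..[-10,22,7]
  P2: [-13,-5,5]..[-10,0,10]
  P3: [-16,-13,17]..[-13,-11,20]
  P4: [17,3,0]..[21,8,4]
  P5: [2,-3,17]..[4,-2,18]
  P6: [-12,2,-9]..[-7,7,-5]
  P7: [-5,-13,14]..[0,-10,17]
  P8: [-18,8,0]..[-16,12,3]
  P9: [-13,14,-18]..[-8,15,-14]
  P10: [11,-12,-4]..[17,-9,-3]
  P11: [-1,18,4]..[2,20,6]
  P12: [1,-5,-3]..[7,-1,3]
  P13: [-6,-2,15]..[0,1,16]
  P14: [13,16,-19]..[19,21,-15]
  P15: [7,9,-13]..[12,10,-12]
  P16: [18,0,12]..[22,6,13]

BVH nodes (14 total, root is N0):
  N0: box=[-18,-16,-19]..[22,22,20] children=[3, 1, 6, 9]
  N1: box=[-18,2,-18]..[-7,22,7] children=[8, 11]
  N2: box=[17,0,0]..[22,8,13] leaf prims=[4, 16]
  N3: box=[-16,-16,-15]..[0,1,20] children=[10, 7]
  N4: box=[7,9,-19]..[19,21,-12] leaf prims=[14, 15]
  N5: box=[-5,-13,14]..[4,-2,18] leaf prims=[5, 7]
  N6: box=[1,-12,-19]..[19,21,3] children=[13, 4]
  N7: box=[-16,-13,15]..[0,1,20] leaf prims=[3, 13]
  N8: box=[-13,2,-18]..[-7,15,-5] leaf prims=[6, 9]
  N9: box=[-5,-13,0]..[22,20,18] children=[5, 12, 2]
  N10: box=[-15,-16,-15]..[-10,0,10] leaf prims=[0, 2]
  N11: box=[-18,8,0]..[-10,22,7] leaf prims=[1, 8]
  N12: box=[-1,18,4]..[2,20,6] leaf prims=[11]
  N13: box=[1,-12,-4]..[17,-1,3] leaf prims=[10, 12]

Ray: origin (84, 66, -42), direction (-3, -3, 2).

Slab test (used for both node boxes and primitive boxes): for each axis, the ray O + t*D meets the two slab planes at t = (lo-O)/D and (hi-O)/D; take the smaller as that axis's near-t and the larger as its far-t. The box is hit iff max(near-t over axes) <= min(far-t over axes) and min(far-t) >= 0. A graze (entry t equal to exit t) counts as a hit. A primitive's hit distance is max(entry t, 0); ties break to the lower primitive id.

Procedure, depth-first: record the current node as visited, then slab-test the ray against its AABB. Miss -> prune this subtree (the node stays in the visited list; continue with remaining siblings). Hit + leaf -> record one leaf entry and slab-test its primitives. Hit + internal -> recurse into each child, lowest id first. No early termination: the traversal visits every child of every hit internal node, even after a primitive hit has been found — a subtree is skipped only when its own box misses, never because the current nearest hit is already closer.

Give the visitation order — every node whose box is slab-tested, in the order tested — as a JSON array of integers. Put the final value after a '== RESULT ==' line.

Trace the traversal:
N0 x:[62/3,34] y:[44/3,82/3] z:[23/2,31] -> hit [62/3,82/3], descend [1, 3, 6, 9]
  N1 x:[91/3,34] y:[44/3,64/3] z:[12,49/2] -> miss, prune
  N3 x:[28,100/3] y:[65/3,82/3] z:[27/2,31] -> miss, prune
  N6 x:[65/3,83/3] y:[15,26] z:[23/2,45/2] -> hit [65/3,45/2], descend [4, 13]
    N4 x:[65/3,77/3] y:[15,19] z:[23/2,15] -> miss, prune
    N13 x:[67/3,83/3] y:[67/3,26] z:[19,45/2] -> hit [67/3,45/2] leaf, test {P10(miss), P12(miss)}
  N9 x:[62/3,89/3] y:[46/3,79/3] z:[21,30] -> hit [21,79/3], descend [2, 5, 12]
    N2 x:[62/3,67/3] y:[58/3,22] z:[21,55/2] -> hit [21,22] leaf, test {P4@t=21, P16(miss)}
    N5 x:[80/3,89/3] y:[68/3,79/3] z:[28,30] -> miss, prune
    N12 x:[82/3,85/3] y:[46/3,16] z:[23,24] -> miss, prune

Summary -> nodes [0, 1, 3, 6, 4, 13, 9, 2, 5, 12]; box-tests=10; leaf-entries=2; first=P4

== RESULT ==
[0, 1, 3, 6, 4, 13, 9, 2, 5, 12]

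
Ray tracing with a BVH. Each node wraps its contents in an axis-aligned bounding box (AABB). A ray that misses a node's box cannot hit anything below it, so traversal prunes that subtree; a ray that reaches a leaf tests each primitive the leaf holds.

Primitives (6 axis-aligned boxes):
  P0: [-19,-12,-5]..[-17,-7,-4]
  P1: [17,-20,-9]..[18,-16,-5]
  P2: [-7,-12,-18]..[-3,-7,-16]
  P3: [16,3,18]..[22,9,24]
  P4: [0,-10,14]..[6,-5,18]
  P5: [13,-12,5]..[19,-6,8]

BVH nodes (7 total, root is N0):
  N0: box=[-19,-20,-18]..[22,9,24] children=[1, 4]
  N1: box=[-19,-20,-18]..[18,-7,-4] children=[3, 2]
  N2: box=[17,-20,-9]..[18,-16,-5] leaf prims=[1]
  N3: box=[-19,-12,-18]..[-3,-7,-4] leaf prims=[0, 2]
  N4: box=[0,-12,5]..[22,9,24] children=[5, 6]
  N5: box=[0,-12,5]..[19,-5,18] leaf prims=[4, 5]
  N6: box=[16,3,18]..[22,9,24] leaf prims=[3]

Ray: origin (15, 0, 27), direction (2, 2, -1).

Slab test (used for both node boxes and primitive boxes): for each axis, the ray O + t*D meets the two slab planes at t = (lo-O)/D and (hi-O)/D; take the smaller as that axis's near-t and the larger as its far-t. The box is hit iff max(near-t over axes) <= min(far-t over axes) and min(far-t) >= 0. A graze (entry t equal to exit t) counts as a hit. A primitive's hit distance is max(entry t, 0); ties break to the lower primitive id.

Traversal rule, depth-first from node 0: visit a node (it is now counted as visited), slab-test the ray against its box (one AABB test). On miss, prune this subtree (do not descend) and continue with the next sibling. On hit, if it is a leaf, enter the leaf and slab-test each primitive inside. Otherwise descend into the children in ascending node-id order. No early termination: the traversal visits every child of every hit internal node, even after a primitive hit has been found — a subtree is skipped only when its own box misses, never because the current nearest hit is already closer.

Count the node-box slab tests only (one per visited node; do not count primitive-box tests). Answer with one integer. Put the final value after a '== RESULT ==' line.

Trace the traversal:
N0 x:[-17,7/2] y:[-10,9/2] z:[3,45] -> hit [3,7/2], descend [1, 4]
  N1 x:[-17,3/2] y:[-10,-7/2] z:[31,45] -> miss, prune
  N4 x:[-15/2,7/2] y:[-6,9/2] z:[3,22] -> hit [3,7/2], descend [5, 6]
    N5 x:[-15/2,2] y:[-6,-5/2] z:[9,22] -> miss, prune
    N6 x:[1/2,7/2] y:[3/2,9/2] z:[3,9] -> hit [3,7/2] leaf, test {P3@t=3}

5 AABB tests over nodes [0, 1, 4, 5, 6]; 1 leaf entered; closest P3.

== RESULT ==
5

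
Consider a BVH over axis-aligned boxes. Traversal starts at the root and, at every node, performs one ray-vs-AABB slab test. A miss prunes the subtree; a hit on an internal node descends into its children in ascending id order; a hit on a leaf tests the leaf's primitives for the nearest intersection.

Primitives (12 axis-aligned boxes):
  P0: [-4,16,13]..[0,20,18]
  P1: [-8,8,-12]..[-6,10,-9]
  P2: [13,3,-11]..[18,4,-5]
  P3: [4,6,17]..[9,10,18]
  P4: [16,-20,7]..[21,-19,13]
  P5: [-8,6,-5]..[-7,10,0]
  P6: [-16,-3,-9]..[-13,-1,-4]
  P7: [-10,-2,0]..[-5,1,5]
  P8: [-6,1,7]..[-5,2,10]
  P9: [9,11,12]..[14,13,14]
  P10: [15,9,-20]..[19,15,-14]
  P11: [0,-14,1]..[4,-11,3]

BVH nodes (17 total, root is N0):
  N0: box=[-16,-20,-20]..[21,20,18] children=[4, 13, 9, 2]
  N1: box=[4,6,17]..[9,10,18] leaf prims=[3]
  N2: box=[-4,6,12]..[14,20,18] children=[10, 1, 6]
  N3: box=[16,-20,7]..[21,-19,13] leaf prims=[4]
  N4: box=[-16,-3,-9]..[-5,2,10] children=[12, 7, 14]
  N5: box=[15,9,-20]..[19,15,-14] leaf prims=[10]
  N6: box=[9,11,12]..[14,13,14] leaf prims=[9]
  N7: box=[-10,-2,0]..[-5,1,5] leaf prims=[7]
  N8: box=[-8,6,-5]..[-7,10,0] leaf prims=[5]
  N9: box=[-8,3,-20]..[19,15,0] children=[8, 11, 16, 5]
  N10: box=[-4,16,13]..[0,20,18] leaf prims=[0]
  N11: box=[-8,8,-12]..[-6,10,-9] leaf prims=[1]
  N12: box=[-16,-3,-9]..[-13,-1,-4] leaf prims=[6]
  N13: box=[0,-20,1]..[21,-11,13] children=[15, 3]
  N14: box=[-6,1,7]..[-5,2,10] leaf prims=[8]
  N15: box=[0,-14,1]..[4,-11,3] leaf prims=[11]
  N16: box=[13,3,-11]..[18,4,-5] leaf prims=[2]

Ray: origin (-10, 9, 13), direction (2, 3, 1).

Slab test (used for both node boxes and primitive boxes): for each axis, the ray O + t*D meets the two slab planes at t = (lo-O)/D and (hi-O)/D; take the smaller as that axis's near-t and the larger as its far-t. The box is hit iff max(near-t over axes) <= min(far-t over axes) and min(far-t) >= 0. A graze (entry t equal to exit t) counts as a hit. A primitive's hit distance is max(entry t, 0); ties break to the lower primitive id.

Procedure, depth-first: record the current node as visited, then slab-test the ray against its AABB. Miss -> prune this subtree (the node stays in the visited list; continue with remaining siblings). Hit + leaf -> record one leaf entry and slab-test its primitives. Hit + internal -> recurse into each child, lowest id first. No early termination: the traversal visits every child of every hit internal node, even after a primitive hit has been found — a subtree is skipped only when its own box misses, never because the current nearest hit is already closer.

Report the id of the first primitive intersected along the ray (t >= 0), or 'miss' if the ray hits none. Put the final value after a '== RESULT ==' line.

Walk:
N0 x:[-3,31/2] y:[-29/3,11/3] z:[-33,5] -> hit [-3,11/3], descend [2, 4, 9, 13]
  N2 x:[3,12] y:[-1,11/3] z:[-1,5] -> hit [3,11/3], descend [1, 6, 10]
    N1 x:[7,19/2] y:[-1,1/3] z:[4,5] -> miss, prune
    N6 x:[19/2,12] y:[2/3,4/3] z:[-1,1] -> miss, prune
    N10 x:[3,5] y:[7/3,11/3] z:[0,5] -> hit [3,11/3] leaf, test {P0@t=3}
  N4 x:[-3,5/2] y:[-4,-7/3] z:[-22,-3] -> miss, prune
  N9 x:[1,29/2] y:[-2,2] z:[-33,-13] -> miss, prune
  N13 x:[5,31/2] y:[-29/3,-20/3] z:[-12,0] -> miss, prune

Summary -> nodes [0, 2, 1, 6, 10, 4, 9, 13]; box-tests=8; leaf-entries=1; first=P0

== RESULT ==
0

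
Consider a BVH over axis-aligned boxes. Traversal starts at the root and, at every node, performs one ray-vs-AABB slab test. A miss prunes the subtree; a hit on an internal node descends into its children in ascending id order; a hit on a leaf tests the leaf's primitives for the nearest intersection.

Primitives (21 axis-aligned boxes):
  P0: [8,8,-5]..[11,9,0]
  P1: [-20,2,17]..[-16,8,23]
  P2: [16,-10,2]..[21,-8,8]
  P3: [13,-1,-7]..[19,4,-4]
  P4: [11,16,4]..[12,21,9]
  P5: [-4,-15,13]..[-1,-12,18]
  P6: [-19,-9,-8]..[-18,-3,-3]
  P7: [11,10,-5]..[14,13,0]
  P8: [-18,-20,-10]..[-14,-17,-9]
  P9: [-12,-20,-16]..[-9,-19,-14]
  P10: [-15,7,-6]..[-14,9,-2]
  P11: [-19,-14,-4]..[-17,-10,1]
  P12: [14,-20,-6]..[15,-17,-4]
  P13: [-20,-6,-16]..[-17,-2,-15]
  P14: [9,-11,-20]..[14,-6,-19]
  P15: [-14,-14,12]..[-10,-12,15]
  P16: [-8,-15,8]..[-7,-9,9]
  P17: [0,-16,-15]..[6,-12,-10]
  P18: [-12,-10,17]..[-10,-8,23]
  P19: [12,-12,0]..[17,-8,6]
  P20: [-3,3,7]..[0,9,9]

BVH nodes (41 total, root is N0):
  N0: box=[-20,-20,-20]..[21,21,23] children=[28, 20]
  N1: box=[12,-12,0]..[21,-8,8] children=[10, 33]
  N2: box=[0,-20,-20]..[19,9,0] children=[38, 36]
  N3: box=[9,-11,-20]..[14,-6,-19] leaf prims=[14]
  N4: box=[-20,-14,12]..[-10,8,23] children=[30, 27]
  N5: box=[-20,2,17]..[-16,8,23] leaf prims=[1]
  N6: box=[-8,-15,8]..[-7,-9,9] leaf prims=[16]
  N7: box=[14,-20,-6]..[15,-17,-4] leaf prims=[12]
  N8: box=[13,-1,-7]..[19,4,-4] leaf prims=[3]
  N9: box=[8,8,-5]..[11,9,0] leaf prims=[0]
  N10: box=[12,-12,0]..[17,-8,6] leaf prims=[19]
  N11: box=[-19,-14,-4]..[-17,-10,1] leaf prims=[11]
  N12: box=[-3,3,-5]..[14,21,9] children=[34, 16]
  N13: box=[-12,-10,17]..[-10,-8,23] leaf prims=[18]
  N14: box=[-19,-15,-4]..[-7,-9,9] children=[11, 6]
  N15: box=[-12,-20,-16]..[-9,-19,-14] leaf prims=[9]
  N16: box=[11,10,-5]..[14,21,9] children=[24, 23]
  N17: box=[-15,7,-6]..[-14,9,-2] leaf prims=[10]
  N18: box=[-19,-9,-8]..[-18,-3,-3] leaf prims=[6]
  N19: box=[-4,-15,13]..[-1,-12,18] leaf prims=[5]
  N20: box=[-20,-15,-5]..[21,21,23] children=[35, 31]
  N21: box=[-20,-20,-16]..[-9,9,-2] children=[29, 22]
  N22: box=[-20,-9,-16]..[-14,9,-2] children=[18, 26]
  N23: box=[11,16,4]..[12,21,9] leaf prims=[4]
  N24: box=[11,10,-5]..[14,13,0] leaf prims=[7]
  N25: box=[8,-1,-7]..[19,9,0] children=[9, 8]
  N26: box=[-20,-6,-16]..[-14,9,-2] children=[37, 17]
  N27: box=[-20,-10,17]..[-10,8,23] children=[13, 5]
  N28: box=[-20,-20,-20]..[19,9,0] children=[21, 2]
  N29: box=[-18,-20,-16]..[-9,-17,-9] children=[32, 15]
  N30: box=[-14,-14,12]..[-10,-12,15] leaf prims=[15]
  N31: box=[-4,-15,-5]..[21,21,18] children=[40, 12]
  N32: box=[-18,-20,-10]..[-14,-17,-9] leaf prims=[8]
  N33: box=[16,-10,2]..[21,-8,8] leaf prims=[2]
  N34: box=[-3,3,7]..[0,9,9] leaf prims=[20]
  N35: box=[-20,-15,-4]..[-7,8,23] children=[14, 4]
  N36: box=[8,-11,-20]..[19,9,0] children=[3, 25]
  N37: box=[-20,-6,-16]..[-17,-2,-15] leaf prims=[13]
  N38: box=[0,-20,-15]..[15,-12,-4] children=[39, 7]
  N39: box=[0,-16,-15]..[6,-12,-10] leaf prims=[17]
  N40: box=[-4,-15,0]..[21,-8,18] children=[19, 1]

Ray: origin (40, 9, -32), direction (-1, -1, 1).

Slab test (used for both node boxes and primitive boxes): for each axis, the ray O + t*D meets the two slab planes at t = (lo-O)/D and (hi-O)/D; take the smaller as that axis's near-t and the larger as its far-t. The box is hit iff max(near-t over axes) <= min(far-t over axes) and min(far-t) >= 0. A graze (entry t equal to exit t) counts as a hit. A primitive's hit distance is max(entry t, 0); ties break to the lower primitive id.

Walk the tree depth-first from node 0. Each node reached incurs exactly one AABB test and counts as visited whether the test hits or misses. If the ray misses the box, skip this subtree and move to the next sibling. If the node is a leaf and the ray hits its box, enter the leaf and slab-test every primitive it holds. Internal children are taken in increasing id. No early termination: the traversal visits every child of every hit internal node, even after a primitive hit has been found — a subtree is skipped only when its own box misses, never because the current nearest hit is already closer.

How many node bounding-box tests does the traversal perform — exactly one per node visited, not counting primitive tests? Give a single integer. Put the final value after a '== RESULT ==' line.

Traverse from the root:
N0 x:[19,60] y:[-12,29] z:[12,55] -> hit [19,29], descend [20, 28]
  N20 x:[19,60] y:[-12,24] z:[27,55] -> miss, prune
  N28 x:[21,60] y:[0,29] z:[12,32] -> hit [21,29], descend [2, 21]
    N2 x:[21,40] y:[0,29] z:[12,32] -> hit [21,29], descend [36, 38]
      N36 x:[21,32] y:[0,20] z:[12,32] -> miss, prune
      N38 x:[25,40] y:[21,29] z:[17,28] -> hit [25,28], descend [7, 39]
        N7 x:[25,26] y:[26,29] z:[26,28] -> hit [26,26] leaf, test {P12@t=26}
        N39 x:[34,40] y:[21,25] z:[17,22] -> miss, prune
    N21 x:[49,60] y:[0,29] z:[16,30] -> miss, prune

order=[0, 20, 28, 2, 36, 38, 7, 39, 21]  |boxes|=9  |leaves|=1  hit=P12

== RESULT ==
9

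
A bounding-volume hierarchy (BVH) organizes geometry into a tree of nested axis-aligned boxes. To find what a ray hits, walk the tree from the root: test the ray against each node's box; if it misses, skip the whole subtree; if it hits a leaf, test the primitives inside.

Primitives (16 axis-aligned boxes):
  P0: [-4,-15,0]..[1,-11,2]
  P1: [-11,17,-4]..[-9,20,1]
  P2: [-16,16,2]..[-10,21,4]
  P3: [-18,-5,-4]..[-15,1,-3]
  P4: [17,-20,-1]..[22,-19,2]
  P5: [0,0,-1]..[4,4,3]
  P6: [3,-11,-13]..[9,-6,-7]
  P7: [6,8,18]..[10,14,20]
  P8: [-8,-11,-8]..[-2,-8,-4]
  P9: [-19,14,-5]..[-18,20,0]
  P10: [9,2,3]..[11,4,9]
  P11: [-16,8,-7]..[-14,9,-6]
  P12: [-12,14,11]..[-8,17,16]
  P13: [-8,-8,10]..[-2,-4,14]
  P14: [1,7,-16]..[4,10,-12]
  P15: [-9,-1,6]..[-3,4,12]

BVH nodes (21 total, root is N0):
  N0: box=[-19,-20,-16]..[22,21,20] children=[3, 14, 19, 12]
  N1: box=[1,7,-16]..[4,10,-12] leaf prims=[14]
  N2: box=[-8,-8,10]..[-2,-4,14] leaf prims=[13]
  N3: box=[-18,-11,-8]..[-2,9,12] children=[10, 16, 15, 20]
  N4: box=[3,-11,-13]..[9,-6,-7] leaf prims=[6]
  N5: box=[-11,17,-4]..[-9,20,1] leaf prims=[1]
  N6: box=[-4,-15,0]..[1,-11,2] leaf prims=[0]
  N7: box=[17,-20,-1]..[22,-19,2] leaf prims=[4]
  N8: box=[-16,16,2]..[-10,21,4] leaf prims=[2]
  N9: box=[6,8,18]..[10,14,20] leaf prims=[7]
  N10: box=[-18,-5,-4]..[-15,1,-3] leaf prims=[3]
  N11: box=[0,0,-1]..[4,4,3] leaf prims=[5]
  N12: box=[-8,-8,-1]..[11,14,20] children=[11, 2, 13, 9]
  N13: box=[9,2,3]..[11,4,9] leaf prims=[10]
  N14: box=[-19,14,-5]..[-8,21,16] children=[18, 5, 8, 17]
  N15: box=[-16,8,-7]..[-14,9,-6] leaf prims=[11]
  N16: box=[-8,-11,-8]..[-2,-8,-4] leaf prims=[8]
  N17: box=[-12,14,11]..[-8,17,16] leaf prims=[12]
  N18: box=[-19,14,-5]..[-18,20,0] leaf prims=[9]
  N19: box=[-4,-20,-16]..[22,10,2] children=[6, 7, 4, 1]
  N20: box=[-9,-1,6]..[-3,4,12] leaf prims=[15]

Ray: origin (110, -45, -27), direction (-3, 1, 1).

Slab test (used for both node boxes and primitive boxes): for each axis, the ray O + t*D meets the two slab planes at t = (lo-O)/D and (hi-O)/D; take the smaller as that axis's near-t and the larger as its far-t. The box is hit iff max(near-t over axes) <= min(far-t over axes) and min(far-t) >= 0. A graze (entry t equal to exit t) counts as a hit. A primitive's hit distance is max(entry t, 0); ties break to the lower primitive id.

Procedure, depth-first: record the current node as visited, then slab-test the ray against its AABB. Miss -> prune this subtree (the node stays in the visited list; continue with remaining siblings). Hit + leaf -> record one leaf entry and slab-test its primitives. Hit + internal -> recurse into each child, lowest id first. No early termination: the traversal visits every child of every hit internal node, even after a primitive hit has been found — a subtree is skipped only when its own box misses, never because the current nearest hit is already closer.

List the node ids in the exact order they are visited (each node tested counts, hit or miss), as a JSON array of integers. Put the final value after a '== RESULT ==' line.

Traverse from the root:
N0 x:[88/3,43] y:[25,66] z:[11,47] -> hit [88/3,43], descend [3, 12, 14, 19]
  N3 x:[112/3,128/3] y:[34,54] z:[19,39] -> hit [112/3,39], descend [10, 15, 16, 20]
    N10 x:[125/3,128/3] y:[40,46] z:[23,24] -> miss, prune
    N15 x:[124/3,42] y:[53,54] z:[20,21] -> miss, prune
    N16 x:[112/3,118/3] y:[34,37] z:[19,23] -> miss, prune
    N20 x:[113/3,119/3] y:[44,49] z:[33,39] -> miss, prune
  N12 x:[33,118/3] y:[37,59] z:[26,47] -> hit [37,118/3], descend [2, 9, 11, 13]
    N2 x:[112/3,118/3] y:[37,41] z:[37,41] -> hit [112/3,118/3] leaf, test {P13@t=112/3}
    N9 x:[100/3,104/3] y:[53,59] z:[45,47] -> miss, prune
    N11 x:[106/3,110/3] y:[45,49] z:[26,30] -> miss, prune
    N13 x:[33,101/3] y:[47,49] z:[30,36] -> miss, prune
  N14 x:[118/3,43] y:[59,66] z:[22,43] -> miss, prune
  N19 x:[88/3,38] y:[25,55] z:[11,29] -> miss, prune

Visited [0, 3, 10, 15, 16, 20, 12, 2, 9, 11, 13, 14, 19]. Tests: 13 box, 1 leaf. Nearest: P13.

== RESULT ==
[0, 3, 10, 15, 16, 20, 12, 2, 9, 11, 13, 14, 19]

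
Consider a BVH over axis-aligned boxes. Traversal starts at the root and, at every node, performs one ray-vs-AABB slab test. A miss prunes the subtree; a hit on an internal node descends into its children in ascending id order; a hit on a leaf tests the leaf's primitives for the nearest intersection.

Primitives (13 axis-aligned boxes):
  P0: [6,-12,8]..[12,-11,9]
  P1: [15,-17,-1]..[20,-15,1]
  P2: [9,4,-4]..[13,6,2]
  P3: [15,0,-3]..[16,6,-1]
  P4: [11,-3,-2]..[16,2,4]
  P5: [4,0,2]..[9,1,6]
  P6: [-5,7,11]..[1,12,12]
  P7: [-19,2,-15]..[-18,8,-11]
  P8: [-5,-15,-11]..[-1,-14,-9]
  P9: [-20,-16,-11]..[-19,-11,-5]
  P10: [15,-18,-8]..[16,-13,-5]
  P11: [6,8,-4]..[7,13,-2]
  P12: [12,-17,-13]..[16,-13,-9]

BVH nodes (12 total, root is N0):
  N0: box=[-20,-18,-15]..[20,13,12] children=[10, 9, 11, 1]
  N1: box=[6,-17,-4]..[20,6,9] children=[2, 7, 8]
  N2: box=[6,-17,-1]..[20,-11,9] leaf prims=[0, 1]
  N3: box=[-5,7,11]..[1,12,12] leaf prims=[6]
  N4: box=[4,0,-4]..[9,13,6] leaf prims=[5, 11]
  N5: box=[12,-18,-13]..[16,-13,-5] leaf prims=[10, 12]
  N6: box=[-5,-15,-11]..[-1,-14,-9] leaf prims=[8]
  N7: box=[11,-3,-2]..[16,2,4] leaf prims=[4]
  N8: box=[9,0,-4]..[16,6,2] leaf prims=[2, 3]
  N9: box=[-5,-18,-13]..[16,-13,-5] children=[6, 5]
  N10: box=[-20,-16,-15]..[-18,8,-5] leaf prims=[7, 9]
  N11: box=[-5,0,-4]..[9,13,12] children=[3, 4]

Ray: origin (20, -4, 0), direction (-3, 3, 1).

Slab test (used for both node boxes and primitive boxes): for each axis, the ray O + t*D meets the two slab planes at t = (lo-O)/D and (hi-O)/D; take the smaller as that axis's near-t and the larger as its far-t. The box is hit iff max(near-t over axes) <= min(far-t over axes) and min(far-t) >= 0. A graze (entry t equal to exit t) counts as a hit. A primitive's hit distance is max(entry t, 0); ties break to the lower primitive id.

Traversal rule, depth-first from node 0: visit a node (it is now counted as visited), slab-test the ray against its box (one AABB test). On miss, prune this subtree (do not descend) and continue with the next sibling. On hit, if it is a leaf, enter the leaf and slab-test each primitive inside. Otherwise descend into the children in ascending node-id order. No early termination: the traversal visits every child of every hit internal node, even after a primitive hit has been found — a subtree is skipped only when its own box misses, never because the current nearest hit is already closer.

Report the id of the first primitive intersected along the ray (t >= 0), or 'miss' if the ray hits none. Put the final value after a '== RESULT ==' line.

Walk:
N0 x:[0,40/3] y:[-14/3,17/3] z:[-15,12] -> hit [0,17/3], descend [1, 9, 10, 11]
  N1 x:[0,14/3] y:[-13/3,10/3] z:[-4,9] -> hit [0,10/3], descend [2, 7, 8]
    N2 x:[0,14/3] y:[-13/3,-7/3] z:[-1,9] -> miss, prune
    N7 x:[4/3,3] y:[1/3,2] z:[-2,4] -> hit [4/3,2] leaf, test {P4@t=4/3}
    N8 x:[4/3,11/3] y:[4/3,10/3] z:[-4,2] -> hit [4/3,2] leaf, test {P2(miss), P3(miss)}
  N9 x:[4/3,25/3] y:[-14/3,-3] z:[-13,-5] -> miss, prune
  N10 x:[38/3,40/3] y:[-4,4] z:[-15,-5] -> miss, prune
  N11 x:[11/3,25/3] y:[4/3,17/3] z:[-4,12] -> hit [11/3,17/3], descend [3, 4]
    N3 x:[19/3,25/3] y:[11/3,16/3] z:[11,12] -> miss, prune
    N4 x:[11/3,16/3] y:[4/3,17/3] z:[-4,6] -> hit [11/3,16/3] leaf, test {P5(miss), P11(miss)}

10 AABB tests over nodes [0, 1, 2, 7, 8, 9, 10, 11, 3, 4]; 3 leaves entered; closest P4.

== RESULT ==
4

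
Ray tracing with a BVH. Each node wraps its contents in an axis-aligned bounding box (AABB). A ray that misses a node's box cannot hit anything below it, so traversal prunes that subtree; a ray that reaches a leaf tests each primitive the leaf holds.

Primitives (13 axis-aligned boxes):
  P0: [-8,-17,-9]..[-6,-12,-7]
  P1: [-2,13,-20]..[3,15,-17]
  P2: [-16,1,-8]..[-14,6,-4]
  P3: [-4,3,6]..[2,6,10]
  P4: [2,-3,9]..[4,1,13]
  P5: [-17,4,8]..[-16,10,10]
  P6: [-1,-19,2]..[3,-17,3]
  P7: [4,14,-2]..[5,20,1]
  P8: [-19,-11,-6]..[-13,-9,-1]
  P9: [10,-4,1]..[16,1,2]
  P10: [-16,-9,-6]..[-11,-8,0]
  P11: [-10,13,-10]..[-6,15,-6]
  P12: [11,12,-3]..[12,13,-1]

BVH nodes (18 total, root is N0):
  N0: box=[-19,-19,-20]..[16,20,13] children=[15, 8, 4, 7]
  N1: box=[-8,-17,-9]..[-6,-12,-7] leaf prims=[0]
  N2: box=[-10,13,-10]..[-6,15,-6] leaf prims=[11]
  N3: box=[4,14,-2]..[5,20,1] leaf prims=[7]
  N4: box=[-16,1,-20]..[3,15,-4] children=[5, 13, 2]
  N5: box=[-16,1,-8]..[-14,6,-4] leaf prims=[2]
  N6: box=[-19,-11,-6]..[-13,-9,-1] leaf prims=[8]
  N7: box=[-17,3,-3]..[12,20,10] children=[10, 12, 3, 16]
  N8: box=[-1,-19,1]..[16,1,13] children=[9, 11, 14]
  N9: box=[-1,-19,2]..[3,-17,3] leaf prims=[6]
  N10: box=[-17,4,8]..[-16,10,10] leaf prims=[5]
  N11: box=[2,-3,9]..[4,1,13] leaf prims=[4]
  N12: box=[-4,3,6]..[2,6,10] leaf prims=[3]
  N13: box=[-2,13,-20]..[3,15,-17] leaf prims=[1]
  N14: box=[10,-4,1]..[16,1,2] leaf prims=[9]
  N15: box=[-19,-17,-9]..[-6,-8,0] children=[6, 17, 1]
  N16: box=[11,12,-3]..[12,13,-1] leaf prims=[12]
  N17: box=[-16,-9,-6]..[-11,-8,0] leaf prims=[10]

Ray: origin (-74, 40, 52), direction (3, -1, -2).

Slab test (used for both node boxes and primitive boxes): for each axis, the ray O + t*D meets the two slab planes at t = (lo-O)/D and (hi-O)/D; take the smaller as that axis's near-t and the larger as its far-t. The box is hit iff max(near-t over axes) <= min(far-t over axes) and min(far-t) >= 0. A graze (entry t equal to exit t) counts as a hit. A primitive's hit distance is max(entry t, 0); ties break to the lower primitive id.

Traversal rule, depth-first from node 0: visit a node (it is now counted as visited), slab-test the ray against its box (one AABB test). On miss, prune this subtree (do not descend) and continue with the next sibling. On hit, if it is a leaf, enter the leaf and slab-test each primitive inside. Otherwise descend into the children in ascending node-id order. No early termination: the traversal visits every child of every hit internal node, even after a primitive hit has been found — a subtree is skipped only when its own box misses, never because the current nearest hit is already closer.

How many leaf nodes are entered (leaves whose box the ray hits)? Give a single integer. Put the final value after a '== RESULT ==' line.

Trace the traversal:
N0 x:[55/3,30] y:[20,59] z:[39/2,36] -> hit [20,30], descend [4, 7, 8, 15]
  N4 x:[58/3,77/3] y:[25,39] z:[28,36] -> miss, prune
  N7 x:[19,86/3] y:[20,37] z:[21,55/2] -> hit [21,55/2], descend [3, 10, 12, 16]
    N3 x:[26,79/3] y:[20,26] z:[51/2,27] -> hit [26,26] leaf, test {P7@t=26}
    N10 x:[19,58/3] y:[30,36] z:[21,22] -> miss, prune
    N12 x:[70/3,76/3] y:[34,37] z:[21,23] -> miss, prune
    N16 x:[85/3,86/3] y:[27,28] z:[53/2,55/2] -> miss, prune
  N8 x:[73/3,30] y:[39,59] z:[39/2,51/2] -> miss, prune
  N15 x:[55/3,68/3] y:[48,57] z:[26,61/2] -> miss, prune

Summary -> nodes [0, 4, 7, 3, 10, 12, 16, 8, 15]; box-tests=9; leaf-entries=1; first=P7

== RESULT ==
1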